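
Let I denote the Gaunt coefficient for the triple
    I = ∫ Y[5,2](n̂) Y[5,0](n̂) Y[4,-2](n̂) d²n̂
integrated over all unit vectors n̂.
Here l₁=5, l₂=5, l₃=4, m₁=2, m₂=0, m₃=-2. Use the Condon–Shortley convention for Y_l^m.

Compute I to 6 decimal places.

Checks pass: Σm=0; 14 even; l₃=4∈[0,10].
(2·5+1)(2·5+1)(2·4+1) = 1089
Δ: 6! 4! 4! / 15! → 1/3153150
sum: t=1:−1/69120 t=2:+1/1728 t=3:−1/576 t=4:+1/1728 t=5:−1/69120 = -7/11520
3j²(5 5 4; 0 0 0) = Δ·Π!·Σ² = 2/143  (sign -1)
sum: t=1:−1/11520 t=2:+1/1728 t=3:−1/3456 = 7/34560
3j²(5 5 4; 2 0 -2) = Δ·Π!·Σ² = 7/858  (sign +1)
combine: 4πI² = 1089·2/143·7/858 = 21/169
take √, sign -1: I = -0.09944006

-0.099440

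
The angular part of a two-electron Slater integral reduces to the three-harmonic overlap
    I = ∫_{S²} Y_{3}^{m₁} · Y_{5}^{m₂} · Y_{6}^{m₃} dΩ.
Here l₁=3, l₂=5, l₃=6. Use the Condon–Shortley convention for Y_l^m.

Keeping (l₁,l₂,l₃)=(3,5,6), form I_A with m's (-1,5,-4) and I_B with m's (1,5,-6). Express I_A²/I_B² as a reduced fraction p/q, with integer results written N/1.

6/11

Shared (l₁,l₂,l₃)=(3,5,6): N and (l;000)² cancel in I_A²/I_B².
A: Δ = 2!·4!·8!/15! = 1/675675; Racah Σ t=2..2: t=2:+1/322560 = 1/322560; ⇒ 3j(3 5 6; -1 5 -4)² = 18/1001, sgn +1
B: Δ = 2!·4!·8!/15! = 1/675675; Racah Σ t=2..2: t=2:+1/1935360 = 1/1935360; ⇒ 3j(3 5 6; 1 5 -6)² = 3/91, sgn +1
I_A²/I_B² = (18/1001)/(3/91) = 6/11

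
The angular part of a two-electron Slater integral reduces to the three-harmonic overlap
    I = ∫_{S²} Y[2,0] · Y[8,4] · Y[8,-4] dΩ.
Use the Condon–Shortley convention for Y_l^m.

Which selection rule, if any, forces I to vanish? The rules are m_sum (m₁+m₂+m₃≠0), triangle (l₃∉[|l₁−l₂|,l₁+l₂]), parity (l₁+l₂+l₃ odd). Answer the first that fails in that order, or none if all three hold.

azimuthal sum: 0 + 4 − 4 = 0  ✓
6 ≤ 8 ≤ 10 (triangle on l)  ✓
L = 2 + 8 + 8 = 18 (even)  ✓

none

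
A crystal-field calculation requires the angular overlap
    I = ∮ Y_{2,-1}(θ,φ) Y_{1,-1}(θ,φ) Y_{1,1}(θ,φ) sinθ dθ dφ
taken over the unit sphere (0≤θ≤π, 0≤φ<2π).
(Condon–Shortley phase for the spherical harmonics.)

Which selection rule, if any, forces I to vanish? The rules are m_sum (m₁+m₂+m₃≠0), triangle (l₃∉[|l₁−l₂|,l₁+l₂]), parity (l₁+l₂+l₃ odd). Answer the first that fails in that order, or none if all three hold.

m₁+m₂+m₃ = -1 − 1 + 1 = -1  ✗
triangle: |2−1|=1 ≤ l₃=1 ≤ 2+1=3
parity: l₁+l₂+l₃ = 4 is even

m_sum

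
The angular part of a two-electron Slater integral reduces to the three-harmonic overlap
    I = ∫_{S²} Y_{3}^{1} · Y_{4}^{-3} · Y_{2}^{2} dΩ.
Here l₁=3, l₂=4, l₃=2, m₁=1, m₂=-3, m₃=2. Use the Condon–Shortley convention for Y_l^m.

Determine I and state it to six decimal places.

0.000000

l₁+l₂+l₃=9 is odd: 3j(l;000)=0 ⇒ I=0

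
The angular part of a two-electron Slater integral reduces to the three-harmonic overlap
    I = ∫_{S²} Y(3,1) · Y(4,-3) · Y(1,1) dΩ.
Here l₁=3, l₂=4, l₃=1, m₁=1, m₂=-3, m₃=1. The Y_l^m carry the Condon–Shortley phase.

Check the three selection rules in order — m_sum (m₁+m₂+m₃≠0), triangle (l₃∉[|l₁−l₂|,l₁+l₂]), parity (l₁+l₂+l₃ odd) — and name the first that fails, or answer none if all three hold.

m_sum

m₁+m₂+m₃ = 1 − 3 + 1 = -1  ✗
triangle: |3−4|=1 ≤ l₃=1 ≤ 3+4=7
parity: l₁+l₂+l₃ = 8 is even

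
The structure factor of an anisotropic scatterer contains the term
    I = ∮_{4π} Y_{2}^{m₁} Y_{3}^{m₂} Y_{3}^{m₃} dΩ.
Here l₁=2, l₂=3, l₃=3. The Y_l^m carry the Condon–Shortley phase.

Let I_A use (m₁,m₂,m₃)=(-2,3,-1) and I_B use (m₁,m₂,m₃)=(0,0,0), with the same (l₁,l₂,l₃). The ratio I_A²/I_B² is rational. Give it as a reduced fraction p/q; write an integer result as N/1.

Shared (l₁,l₂,l₃)=(2,3,3): N and (l;000)² cancel in I_A²/I_B².
A: Δ = 2!·2!·4!/9! = 1/3780; Racah Σ t=2..2: t=2:+1/96 = 1/96; ⇒ 3j(2 3 3; -2 3 -1)² = 1/42, sgn +1
B: Δ = 2!·2!·4!/9! = 1/3780; Racah Σ t=0..2: t=0:+1/24 t=1:−1/4 t=2:+1/24 = -1/6; ⇒ 3j(2 3 3; 0 0 0)² = 4/105, sgn +1
I_A²/I_B² = (1/42)/(4/105) = 5/8

5/8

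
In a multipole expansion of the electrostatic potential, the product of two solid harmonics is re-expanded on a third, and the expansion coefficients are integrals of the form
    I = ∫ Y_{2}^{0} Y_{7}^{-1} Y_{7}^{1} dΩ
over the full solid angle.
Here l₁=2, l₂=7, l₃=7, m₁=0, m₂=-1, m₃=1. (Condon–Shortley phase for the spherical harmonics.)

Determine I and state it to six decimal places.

Rules hold: Σm=0, L=16 even, 5≤7≤9.
N = 5·15·15 = 1125
Δ = 2!·2!·12!/17! = 1/185640
Racah Σ t=0..2: t=0:+1/2419200 t=1:−1/518400 t=2:+1/2419200 = -1/907200
⇒ 3j(2 7 7; 0 0 0)² = 56/3315, sgn +1
Racah Σ t=0..2: t=0:+1/2073600 t=1:−1/604800 t=2:+1/3870720 = -53/58060800
⇒ 3j(2 7 7; 0 -1 1)² = 2809/185640, sgn -1
4πI² = N·(3j₀)²·(3jₘ)² = 14045/48841
I = -1·√(0.287566/4π) = -0.15127378

-0.151274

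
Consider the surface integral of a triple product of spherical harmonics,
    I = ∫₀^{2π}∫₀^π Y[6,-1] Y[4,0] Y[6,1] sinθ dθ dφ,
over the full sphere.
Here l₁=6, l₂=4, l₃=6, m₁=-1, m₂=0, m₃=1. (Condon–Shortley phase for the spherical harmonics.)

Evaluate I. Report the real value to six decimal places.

Checks pass: Σm=0; 16 even; l₃=6∈[2,10].
(2·6+1)(2·4+1)(2·6+1) = 1521
Δ: 4! 8! 4! / 17! → 1/15315300
sum: t=0:+1/829440 t=1:−1/25920 t=2:+1/9216 t=3:−1/25920 t=4:+1/829440 = 7/207360
3j²(6 4 6; 0 0 0) = Δ·Π!·Σ² = 28/2431  (sign +1)
sum: t=0:+1/2903040 t=1:−1/51840 t=2:+1/11520 t=3:−1/20736 t=4:+1/414720 = 1/45360
3j²(6 4 6; -1 0 1) = Δ·Π!·Σ² = 1024/153153  (sign -1)
combine: 4πI² = 1521·28/2431·1024/153153 = 4096/34969
take √, sign -1: I = -0.09654581

-0.096546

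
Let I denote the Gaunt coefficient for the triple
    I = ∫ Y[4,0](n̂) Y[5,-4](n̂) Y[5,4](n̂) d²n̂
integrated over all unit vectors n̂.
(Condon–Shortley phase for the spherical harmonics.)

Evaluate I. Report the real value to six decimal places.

-0.130198

Rules hold: Σm=0, L=14 even, 1≤5≤9.
N = 9·11·11 = 1089
Δ = 4!·4!·6!/15! = 1/3153150
Racah Σ t=0..4: t=0:+1/69120 t=1:−1/1728 t=2:+1/576 t=3:−1/1728 t=4:+1/69120 = 7/11520
⇒ 3j(4 5 5; 0 0 0)² = 2/143, sgn -1
Racah Σ t=0..1: t=0:+1/69120 t=1:−1/25920 = -1/41472
⇒ 3j(4 5 5; 0 -4 4)² = 2/143, sgn +1
4πI² = N·(3j₀)²·(3jₘ)² = 36/169
I = -1·√(0.213018/4π) = -0.13019760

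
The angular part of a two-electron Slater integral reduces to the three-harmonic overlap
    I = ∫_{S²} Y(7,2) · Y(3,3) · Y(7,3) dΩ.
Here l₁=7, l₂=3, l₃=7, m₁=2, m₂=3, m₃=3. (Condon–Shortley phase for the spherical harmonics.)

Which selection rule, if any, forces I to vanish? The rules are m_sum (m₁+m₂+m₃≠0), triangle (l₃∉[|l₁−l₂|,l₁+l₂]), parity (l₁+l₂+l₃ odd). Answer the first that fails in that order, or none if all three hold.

m_sum

Σmᵢ = 8  ✗
l₃∈[|l₁−l₂|,l₁+l₂]=[4,10], have l₃=7
Σlᵢ = 17 ⇒ odd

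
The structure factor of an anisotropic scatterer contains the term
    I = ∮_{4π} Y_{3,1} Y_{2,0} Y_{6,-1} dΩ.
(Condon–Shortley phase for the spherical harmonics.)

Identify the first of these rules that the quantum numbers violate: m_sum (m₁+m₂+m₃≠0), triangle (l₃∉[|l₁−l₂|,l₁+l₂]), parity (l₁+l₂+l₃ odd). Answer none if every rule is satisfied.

m₁+m₂+m₃ = 1 + 0 − 1 = 0  ✓
triangle: |3−2|=1 ≤ l₃=6 ≤ 3+2=5  ✗
parity: l₁+l₂+l₃ = 11 is odd

triangle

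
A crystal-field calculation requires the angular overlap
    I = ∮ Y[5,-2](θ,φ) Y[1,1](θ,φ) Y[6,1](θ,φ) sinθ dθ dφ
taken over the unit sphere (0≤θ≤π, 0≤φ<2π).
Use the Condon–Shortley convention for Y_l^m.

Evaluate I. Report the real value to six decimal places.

Rules hold: Σm=0, L=12 even, 4≤6≤6.
N = 11·3·13 = 429
Δ = 0!·10!·2!/13! = 1/858
Racah Σ t=0..0: t=0:+1/14400 = 1/14400
⇒ 3j(5 1 6; 0 0 0)² = 6/143, sgn +1
Racah Σ t=0..0: t=0:+1/60480 = 1/60480
⇒ 3j(5 1 6; -2 1 1)² = 5/429, sgn -1
4πI² = N·(3j₀)²·(3jₘ)² = 30/143
I = -1·√(0.20979/4π) = -0.12920749

-0.129207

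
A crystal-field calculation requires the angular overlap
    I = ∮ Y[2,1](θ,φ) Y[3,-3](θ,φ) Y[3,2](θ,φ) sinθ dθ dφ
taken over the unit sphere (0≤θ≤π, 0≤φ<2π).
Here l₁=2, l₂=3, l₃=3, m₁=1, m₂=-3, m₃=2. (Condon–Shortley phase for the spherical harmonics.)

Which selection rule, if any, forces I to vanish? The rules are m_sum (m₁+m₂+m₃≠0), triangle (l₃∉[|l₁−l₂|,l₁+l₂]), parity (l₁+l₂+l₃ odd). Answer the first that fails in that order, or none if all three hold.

none

azimuthal sum: 1 − 3 + 2 = 0  ✓
1 ≤ 3 ≤ 5 (triangle on l)  ✓
L = 2 + 3 + 3 = 8 (even)  ✓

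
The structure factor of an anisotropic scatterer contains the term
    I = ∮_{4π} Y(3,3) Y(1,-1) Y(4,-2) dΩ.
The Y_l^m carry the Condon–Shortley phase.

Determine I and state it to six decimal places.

0.061558

m-sum 0 ✓  L=8 even ✓  2≤4≤4 ✓
Π(2lᵢ+1) = 7×3×9 = 189
triangle coeff Δ(3,1,4) = 1/252
Σ_t [0,0]: t=0:+1/36 = 1/36
(3j)²=4/63 [(3 1 4; 0 0 0)], sign=+1
Σ_t [0,0]: t=0:+1/1440 = 1/1440
(3j)²=1/252 [(3 1 4; 3 -1 -2)], sign=+1
⇒ 4πI² = 1/21
I = (+1)√(1/21/(4π)) = 0.06155813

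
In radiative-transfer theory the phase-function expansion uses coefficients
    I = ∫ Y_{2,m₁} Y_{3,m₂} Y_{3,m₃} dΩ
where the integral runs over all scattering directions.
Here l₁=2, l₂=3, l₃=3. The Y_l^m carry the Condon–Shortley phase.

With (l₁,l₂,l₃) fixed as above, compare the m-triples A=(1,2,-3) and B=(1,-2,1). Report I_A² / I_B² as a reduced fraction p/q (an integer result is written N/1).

Same 2,3,3: normalisation and zero-m 3j drop out of the ratio.
A: Δ: 2! 2! 4! / 9! → 1/3780; sum: t=1:−1/48 = -1/48; 3j²(2 3 3; 1 2 -3) = Δ·Π!·Σ² = 5/84  (sign -1)
B: Δ: 2! 2! 4! / 9! → 1/3780; sum: t=0:+1/12 t=1:−1/48 = 1/16; 3j²(2 3 3; 1 -2 1) = Δ·Π!·Σ² = 1/28  (sign +1)
I_A²/I_B² = (5/84)/(1/28) = 5/3

5/3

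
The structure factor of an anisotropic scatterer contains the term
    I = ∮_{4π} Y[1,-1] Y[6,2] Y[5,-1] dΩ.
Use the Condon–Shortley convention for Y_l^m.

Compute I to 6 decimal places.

0.216205

Checks pass: Σm=0; 12 even; l₃=5∈[5,7].
(2·1+1)(2·6+1)(2·5+1) = 429
Δ: 2! 0! 10! / 13! → 1/858
sum: t=1:−1/14400 = -1/14400
3j²(1 6 5; 0 0 0) = Δ·Π!·Σ² = 6/143  (sign +1)
sum: t=2:+1/34560 = 1/34560
3j²(1 6 5; -1 2 -1) = Δ·Π!·Σ² = 14/429  (sign +1)
combine: 4πI² = 429·6/143·14/429 = 84/143
take √, sign +1: I = 0.21620548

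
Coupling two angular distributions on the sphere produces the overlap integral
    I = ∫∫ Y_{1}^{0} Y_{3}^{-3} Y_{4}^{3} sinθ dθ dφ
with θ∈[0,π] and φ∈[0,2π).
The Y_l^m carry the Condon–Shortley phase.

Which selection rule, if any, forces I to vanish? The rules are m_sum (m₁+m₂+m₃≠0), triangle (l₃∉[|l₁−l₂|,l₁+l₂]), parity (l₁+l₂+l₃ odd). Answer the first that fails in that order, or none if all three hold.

Σmᵢ = 0  ✓
l₃∈[|l₁−l₂|,l₁+l₂]=[2,4], have l₃=4  ✓
Σlᵢ = 8 ⇒ even  ✓

none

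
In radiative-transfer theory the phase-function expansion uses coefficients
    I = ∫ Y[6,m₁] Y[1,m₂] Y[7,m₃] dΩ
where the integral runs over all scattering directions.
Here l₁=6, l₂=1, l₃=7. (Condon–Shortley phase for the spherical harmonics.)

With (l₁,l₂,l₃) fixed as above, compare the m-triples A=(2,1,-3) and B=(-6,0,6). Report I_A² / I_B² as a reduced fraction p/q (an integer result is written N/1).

Shared (l₁,l₂,l₃)=(6,1,7): N and (l;000)² cancel in I_A²/I_B².
A: Δ = 0!·12!·2!/15! = 1/1365; Racah Σ t=0..0: t=0:+1/1935360 = 1/1935360; ⇒ 3j(6 1 7; 2 1 -3)² = 3/91, sgn +1
B: Δ = 0!·12!·2!/15! = 1/1365; Racah Σ t=0..0: t=0:+1/479001600 = 1/479001600; ⇒ 3j(6 1 7; -6 0 6)² = 1/105, sgn -1
I_A²/I_B² = (3/91)/(1/105) = 45/13

45/13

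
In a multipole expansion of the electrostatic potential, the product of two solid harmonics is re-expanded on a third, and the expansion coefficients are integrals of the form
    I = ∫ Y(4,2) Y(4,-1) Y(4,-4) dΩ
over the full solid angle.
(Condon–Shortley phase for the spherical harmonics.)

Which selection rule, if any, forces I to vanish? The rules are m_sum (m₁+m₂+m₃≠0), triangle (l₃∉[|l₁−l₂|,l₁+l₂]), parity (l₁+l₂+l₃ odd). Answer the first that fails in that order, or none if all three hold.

m_sum

Σmᵢ = -3  ✗
l₃∈[|l₁−l₂|,l₁+l₂]=[0,8], have l₃=4
Σlᵢ = 12 ⇒ even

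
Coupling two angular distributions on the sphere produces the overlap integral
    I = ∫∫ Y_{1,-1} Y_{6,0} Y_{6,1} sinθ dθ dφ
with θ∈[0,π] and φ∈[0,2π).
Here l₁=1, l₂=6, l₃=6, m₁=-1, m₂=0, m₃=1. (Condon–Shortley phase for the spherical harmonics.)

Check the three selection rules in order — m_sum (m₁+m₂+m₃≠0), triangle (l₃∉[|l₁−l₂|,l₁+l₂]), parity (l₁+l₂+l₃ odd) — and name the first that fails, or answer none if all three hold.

parity

azimuthal sum: -1 + 0 + 1 = 0  ✓
5 ≤ 6 ≤ 7 (triangle on l)  ✓
L = 1 + 6 + 6 = 13 (odd)  ✗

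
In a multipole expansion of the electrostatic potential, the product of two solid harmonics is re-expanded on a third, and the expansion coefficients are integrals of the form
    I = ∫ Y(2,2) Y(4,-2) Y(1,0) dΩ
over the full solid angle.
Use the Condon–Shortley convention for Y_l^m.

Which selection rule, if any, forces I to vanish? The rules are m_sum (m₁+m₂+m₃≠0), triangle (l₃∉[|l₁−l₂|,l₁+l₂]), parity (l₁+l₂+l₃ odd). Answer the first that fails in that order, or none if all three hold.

m₁+m₂+m₃ = 2 − 2 + 0 = 0  ✓
triangle: |2−4|=2 ≤ l₃=1 ≤ 2+4=6  ✗
parity: l₁+l₂+l₃ = 7 is odd

triangle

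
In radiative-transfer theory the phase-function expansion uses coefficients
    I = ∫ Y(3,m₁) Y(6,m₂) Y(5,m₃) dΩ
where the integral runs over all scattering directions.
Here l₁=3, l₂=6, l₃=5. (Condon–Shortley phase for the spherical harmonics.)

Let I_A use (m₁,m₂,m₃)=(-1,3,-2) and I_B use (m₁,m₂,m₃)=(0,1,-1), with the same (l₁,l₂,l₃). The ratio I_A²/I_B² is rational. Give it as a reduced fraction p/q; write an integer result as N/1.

Shared (l₁,l₂,l₃)=(3,6,5): N and (l;000)² cancel in I_A²/I_B².
A: Δ = 4!·2!·8!/15! = 1/675675; Racah Σ t=2..4: t=2:+1/40320 t=3:−1/8640 t=4:+1/34560 = -1/16128; ⇒ 3j(3 6 5; -1 3 -2)² = 18/1001, sgn +1
B: Δ = 4!·2!·8!/15! = 1/675675; Racah Σ t=1..3: t=1:−1/17280 t=2:+1/2880 t=3:−1/6912 = 1/6912; ⇒ 3j(3 6 5; 0 1 -1)² = 5/429, sgn +1
I_A²/I_B² = (18/1001)/(5/429) = 54/35

54/35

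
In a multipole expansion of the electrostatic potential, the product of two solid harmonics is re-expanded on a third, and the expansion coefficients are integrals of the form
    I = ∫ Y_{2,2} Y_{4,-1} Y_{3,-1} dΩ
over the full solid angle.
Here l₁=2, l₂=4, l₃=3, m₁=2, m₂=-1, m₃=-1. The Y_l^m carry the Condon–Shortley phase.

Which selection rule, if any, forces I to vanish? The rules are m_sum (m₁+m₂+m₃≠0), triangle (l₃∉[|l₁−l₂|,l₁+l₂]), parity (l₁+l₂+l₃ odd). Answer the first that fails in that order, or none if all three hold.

parity

m₁+m₂+m₃ = 2 − 1 − 1 = 0  ✓
triangle: |2−4|=2 ≤ l₃=3 ≤ 2+4=6  ✓
parity: l₁+l₂+l₃ = 9 is odd  ✗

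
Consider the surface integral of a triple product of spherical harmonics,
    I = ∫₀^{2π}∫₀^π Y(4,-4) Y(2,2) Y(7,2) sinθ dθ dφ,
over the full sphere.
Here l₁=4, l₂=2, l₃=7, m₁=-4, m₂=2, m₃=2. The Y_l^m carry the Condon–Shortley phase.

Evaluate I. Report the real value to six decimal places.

l₃=7 ∉ [2,6] — triangle fails ⇒ I = 0

0.000000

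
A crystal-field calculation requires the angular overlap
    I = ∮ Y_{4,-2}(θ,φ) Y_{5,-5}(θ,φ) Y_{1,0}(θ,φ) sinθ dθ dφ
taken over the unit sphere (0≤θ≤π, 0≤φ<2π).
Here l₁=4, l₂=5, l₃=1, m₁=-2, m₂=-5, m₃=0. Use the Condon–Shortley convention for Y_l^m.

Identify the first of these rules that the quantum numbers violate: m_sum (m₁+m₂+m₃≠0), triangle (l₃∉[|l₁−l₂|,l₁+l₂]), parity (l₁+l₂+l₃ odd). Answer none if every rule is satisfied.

m_sum

azimuthal sum: -2 − 5 + 0 = -7  ✗
1 ≤ 1 ≤ 9 (triangle on l)
L = 4 + 5 + 1 = 10 (even)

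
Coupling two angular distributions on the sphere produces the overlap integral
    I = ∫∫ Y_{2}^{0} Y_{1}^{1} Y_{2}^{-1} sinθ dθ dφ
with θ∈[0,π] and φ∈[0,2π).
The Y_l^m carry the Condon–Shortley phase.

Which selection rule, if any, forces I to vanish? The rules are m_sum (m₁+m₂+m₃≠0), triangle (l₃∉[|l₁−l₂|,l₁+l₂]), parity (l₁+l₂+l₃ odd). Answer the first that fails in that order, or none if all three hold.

m₁+m₂+m₃ = 0 + 1 − 1 = 0  ✓
triangle: |2−1|=1 ≤ l₃=2 ≤ 2+1=3  ✓
parity: l₁+l₂+l₃ = 5 is odd  ✗

parity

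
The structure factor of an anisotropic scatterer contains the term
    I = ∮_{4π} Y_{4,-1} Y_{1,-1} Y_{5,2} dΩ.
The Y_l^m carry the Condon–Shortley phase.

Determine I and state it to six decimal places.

Checks pass: Σm=0; 10 even; l₃=5∈[3,5].
(2·4+1)(2·1+1)(2·5+1) = 297
Δ: 0! 8! 2! / 11! → 1/495
sum: t=0:+1/576 = 1/576
3j²(4 1 5; 0 0 0) = Δ·Π!·Σ² = 5/99  (sign -1)
sum: t=0:+1/1440 = 1/1440
3j²(4 1 5; -1 -1 2) = Δ·Π!·Σ² = 7/165  (sign -1)
combine: 4πI² = 297·5/99·7/165 = 7/11
take √, sign +1: I = 0.22503380

0.225034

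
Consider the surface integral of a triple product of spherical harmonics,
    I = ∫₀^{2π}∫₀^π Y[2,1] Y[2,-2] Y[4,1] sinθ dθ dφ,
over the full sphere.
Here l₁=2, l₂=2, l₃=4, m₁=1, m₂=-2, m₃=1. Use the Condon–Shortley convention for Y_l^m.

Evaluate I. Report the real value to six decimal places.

Checks pass: Σm=0; 8 even; l₃=4∈[0,4].
(2·2+1)(2·2+1)(2·4+1) = 225
Δ: 0! 4! 4! / 9! → 1/630
sum: t=0:+1/16 = 1/16
3j²(2 2 4; 0 0 0) = Δ·Π!·Σ² = 2/35  (sign +1)
sum: t=0:+1/144 = 1/144
3j²(2 2 4; 1 -2 1) = Δ·Π!·Σ² = 1/126  (sign -1)
combine: 4πI² = 225·2/35·1/126 = 5/49
take √, sign -1: I = -0.09011188

-0.090112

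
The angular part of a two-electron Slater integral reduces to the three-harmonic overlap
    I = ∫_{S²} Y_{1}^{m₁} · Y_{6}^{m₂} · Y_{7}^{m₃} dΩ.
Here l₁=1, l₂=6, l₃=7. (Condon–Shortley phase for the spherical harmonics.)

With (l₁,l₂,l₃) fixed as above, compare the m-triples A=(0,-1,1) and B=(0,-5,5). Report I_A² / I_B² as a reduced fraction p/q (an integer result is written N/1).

2/1

Shared (l₁,l₂,l₃)=(1,6,7): N and (l;000)² cancel in I_A²/I_B².
A: Δ = 0!·2!·12!/15! = 1/1365; Racah Σ t=0..0: t=0:+1/604800 = 1/604800; ⇒ 3j(1 6 7; 0 -1 1)² = 16/455, sgn +1
B: Δ = 0!·2!·12!/15! = 1/1365; Racah Σ t=0..0: t=0:+1/39916800 = 1/39916800; ⇒ 3j(1 6 7; 0 -5 5)² = 8/455, sgn +1
I_A²/I_B² = (16/455)/(8/455) = 2/1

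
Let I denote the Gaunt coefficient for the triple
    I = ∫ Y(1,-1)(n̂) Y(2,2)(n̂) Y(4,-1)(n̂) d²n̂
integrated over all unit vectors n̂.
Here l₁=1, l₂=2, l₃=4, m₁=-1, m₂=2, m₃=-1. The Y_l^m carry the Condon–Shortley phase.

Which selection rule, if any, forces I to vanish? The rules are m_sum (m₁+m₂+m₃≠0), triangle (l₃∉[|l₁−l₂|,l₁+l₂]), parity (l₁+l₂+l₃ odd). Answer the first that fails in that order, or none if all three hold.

m₁+m₂+m₃ = -1 + 2 − 1 = 0  ✓
triangle: |1−2|=1 ≤ l₃=4 ≤ 1+2=3  ✗
parity: l₁+l₂+l₃ = 7 is odd

triangle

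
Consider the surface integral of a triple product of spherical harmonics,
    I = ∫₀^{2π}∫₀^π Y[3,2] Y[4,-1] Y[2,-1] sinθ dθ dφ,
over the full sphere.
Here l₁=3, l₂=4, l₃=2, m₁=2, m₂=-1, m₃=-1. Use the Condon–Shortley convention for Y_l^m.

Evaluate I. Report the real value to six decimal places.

0.000000

L=9 odd ⇒ parity kills the (l;000) factor ⇒ I = 0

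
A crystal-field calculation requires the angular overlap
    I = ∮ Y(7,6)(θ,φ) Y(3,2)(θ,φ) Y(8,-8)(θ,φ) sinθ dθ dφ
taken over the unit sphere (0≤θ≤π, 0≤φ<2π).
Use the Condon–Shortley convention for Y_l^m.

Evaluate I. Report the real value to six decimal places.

Rules hold: Σm=0, L=18 even, 4≤8≤10.
N = 15·7·17 = 1785
Δ = 2!·12!·4!/19! = 1/5290740
Racah Σ t=0..2: t=0:+1/7257600 t=1:−1/2073600 t=2:+1/7257600 = -1/4838400
⇒ 3j(7 3 8; 0 0 0)² = 252/20995, sgn -1
Racah Σ t=1..1: t=1:−1/11496038400 = -1/11496038400
⇒ 3j(7 3 8; 6 2 -8)² = 65/2907, sgn -1
4πI² = N·(3j₀)²·(3jₘ)² = 2940/6137
I = +1·√(0.479061/4π) = 0.19524983

0.195250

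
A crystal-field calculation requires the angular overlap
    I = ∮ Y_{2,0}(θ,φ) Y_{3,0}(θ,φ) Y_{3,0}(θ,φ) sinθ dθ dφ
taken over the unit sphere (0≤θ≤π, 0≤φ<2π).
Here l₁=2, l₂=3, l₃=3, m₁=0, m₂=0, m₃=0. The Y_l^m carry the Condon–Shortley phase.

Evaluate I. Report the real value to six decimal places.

0.168209

m-sum 0 ✓  L=8 even ✓  1≤3≤5 ✓
Π(2lᵢ+1) = 5×7×7 = 245
triangle coeff Δ(2,3,3) = 1/3780
Σ_t [0,2]: t=0:+1/24 t=1:−1/4 t=2:+1/24 = -1/6
(3j)²=4/105 [(2 3 3; 0 0 0)], sign=+1
(m-triple is (0,0,0) — same symbol as above.)
⇒ 4πI² = 16/45
I = (+1)√(16/45/(4π)) = 0.16820883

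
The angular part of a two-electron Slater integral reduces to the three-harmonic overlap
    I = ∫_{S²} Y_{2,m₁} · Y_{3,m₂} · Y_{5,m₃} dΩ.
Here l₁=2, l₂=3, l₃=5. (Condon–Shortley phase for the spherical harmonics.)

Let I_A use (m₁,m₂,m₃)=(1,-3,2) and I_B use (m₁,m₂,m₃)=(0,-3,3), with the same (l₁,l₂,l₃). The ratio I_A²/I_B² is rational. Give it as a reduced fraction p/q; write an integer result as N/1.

1/4

l's match ⇒ only the (l;m) 3-j factors differ between A and B.
A: triangle coeff Δ(2,3,5) = 1/2310; Σ_t [0,0]: t=0:+1/4320 = 1/4320; (3j)²=1/330 [(2 3 5; 1 -3 2)], sign=-1
B: triangle coeff Δ(2,3,5) = 1/2310; Σ_t [0,0]: t=0:+1/2880 = 1/2880; (3j)²=2/165 [(2 3 5; 0 -3 3)], sign=+1
I_A²/I_B² = (1/330)/(2/165) = 1/4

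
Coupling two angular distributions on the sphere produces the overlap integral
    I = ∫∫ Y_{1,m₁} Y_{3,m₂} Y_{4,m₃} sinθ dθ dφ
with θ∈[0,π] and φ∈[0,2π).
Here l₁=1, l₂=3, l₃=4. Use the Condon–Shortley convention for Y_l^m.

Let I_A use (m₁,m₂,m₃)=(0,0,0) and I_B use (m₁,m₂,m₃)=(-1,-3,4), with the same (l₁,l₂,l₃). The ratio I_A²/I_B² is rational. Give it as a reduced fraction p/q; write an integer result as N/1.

l's match ⇒ only the (l;m) 3-j factors differ between A and B.
A: triangle coeff Δ(1,3,4) = 1/252; Σ_t [0,0]: t=0:+1/36 = 1/36; (3j)²=4/63 [(1 3 4; 0 0 0)], sign=+1
B: triangle coeff Δ(1,3,4) = 1/252; Σ_t [0,0]: t=0:+1/1440 = 1/1440; (3j)²=1/9 [(1 3 4; -1 -3 4)], sign=+1
I_A²/I_B² = (4/63)/(1/9) = 4/7

4/7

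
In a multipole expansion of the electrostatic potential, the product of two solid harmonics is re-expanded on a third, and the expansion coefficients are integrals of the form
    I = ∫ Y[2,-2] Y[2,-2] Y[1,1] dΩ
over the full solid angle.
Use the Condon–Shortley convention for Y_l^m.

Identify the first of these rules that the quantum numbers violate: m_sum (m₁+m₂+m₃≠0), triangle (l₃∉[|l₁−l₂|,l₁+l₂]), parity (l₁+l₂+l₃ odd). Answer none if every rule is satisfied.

Σmᵢ = -3  ✗
l₃∈[|l₁−l₂|,l₁+l₂]=[0,4], have l₃=1
Σlᵢ = 5 ⇒ odd

m_sum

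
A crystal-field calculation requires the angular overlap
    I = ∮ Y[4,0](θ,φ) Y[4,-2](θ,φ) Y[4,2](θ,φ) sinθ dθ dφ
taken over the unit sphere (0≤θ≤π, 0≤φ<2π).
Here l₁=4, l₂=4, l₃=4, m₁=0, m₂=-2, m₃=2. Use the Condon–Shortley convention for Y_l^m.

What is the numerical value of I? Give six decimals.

Checks pass: Σm=0; 12 even; l₃=4∈[0,8].
(2·4+1)(2·4+1)(2·4+1) = 729
Δ: 4! 4! 4! / 13! → 1/450450
sum: t=0:+1/13824 t=1:−1/216 t=2:+1/64 t=3:−1/216 t=4:+1/13824 = 5/768
3j²(4 4 4; 0 0 0) = Δ·Π!·Σ² = 18/1001  (sign +1)
sum: t=0:+1/2304 t=1:−1/216 t=2:+1/384 = -11/6912
3j²(4 4 4; 0 -2 2) = Δ·Π!·Σ² = 11/1638  (sign -1)
combine: 4πI² = 729·18/1001·11/1638 = 729/8281
take √, sign -1: I = -0.08369845

-0.083698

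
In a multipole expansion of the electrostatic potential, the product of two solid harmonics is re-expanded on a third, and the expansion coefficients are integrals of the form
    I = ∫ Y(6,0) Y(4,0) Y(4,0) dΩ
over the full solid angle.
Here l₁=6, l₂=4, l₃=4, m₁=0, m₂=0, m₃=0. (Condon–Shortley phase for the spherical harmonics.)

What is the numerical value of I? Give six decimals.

Checks pass: Σm=0; 14 even; l₃=4∈[2,10].
(2·6+1)(2·4+1)(2·4+1) = 1053
Δ: 6! 6! 2! / 15! → 1/1261260
sum: t=2:+1/4608 t=3:−1/1296 t=4:+1/4608 = -7/20736
3j²(6 4 4; 0 0 0) = Δ·Π!·Σ² = 20/1287  (sign -1)
(m-triple is (0,0,0) — same symbol as above.)
combine: 4πI² = 1053·20/1287·20/1287 = 400/1573
take √, sign +1: I = 0.14225276

0.142253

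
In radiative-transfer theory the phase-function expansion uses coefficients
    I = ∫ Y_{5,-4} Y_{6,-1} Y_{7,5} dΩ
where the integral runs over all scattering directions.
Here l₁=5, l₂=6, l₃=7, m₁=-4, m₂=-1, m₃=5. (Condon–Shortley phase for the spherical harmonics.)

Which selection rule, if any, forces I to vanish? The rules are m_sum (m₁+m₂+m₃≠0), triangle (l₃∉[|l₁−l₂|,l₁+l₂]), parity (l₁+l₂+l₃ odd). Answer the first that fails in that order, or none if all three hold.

none

azimuthal sum: -4 − 1 + 5 = 0  ✓
1 ≤ 7 ≤ 11 (triangle on l)  ✓
L = 5 + 6 + 7 = 18 (even)  ✓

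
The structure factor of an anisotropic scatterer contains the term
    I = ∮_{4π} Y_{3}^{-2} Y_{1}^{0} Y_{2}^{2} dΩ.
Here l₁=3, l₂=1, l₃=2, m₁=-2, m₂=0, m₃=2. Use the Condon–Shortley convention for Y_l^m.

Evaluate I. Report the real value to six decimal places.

Checks pass: Σm=0; 6 even; l₃=2∈[2,4].
(2·3+1)(2·1+1)(2·2+1) = 105
Δ: 2! 4! 0! / 7! → 1/105
sum: t=1:−1/4 = -1/4
3j²(3 1 2; 0 0 0) = Δ·Π!·Σ² = 3/35  (sign -1)
sum: t=1:−1/24 = -1/24
3j²(3 1 2; -2 0 2) = Δ·Π!·Σ² = 1/21  (sign -1)
combine: 4πI² = 105·3/35·1/21 = 3/7
take √, sign +1: I = 0.18467439

0.184674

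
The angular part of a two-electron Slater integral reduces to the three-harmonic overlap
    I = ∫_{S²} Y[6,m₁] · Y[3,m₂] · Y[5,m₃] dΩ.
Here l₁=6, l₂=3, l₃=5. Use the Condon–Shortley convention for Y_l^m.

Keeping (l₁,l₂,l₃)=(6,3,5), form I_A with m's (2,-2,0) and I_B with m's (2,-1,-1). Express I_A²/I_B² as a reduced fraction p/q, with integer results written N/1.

1/3

Shared (l₁,l₂,l₃)=(6,3,5): N and (l;000)² cancel in I_A²/I_B².
A: Δ = 4!·8!·2!/15! = 1/675675; Racah Σ t=0..1: t=0:+1/13824 t=1:−1/8640 = -1/23040; ⇒ 3j(6 3 5; 2 -2 0)² = 2/429, sgn +1
B: Δ = 4!·8!·2!/15! = 1/675675; Racah Σ t=0..2: t=0:+1/27648 t=1:−1/4320 t=2:+1/11520 = -1/9216; ⇒ 3j(6 3 5; 2 -1 -1)² = 2/143, sgn -1
I_A²/I_B² = (2/429)/(2/143) = 1/3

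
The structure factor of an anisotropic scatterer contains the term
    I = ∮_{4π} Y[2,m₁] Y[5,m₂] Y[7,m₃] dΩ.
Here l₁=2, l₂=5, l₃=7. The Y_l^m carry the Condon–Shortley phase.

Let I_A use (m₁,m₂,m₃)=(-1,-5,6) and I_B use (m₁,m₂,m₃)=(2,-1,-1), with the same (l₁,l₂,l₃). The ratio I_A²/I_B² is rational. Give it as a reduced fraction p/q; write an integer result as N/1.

Same 2,5,7: normalisation and zero-m 3j drop out of the ratio.
A: Δ: 0! 4! 10! / 15! → 1/15015; sum: t=0:+1/21772800 = 1/21772800; 3j²(2 5 7; -1 -5 6) = Δ·Π!·Σ² = 2/105  (sign -1)
B: Δ: 0! 4! 10! / 15! → 1/15015; sum: t=0:+1/414720 = 1/414720; 3j²(2 5 7; 2 -1 -1) = Δ·Π!·Σ² = 2/429  (sign +1)
I_A²/I_B² = (2/105)/(2/429) = 143/35

143/35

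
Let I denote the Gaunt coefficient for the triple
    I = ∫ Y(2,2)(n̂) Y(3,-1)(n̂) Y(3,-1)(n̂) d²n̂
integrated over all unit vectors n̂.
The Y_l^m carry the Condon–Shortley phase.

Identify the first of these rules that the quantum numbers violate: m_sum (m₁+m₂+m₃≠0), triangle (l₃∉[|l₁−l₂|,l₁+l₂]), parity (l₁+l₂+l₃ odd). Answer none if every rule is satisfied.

m₁+m₂+m₃ = 2 − 1 − 1 = 0  ✓
triangle: |2−3|=1 ≤ l₃=3 ≤ 2+3=5  ✓
parity: l₁+l₂+l₃ = 8 is even  ✓

none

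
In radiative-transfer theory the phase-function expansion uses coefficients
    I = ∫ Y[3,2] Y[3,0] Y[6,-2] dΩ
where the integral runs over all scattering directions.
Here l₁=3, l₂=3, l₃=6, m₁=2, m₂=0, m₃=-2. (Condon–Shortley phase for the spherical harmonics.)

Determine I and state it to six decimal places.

0.177420

Checks pass: Σm=0; 12 even; l₃=6∈[0,6].
(2·3+1)(2·3+1)(2·6+1) = 637
Δ: 0! 6! 6! / 13! → 1/12012
sum: t=0:+1/1296 = 1/1296
3j²(3 3 6; 0 0 0) = Δ·Π!·Σ² = 100/3003  (sign +1)
sum: t=0:+1/4320 = 1/4320
3j²(3 3 6; 2 0 -2) = Δ·Π!·Σ² = 8/429  (sign +1)
combine: 4πI² = 637·100/3003·8/429 = 5600/14157
take √, sign +1: I = 0.17742036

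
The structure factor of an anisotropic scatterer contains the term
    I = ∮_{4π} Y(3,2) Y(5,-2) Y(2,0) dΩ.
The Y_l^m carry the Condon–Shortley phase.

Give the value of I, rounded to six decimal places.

0.190188

m-sum 0 ✓  L=10 even ✓  2≤2≤8 ✓
Π(2lᵢ+1) = 7×11×5 = 385
triangle coeff Δ(3,5,2) = 1/2310
Σ_t [3,3]: t=3:−1/144 = -1/144
(3j)²=10/231 [(3 5 2; 0 0 0)], sign=-1
Σ_t [1,1]: t=1:−1/480 = -1/480
(3j)²=3/110 [(3 5 2; 2 -2 0)], sign=-1
⇒ 4πI² = 5/11
I = (+1)√(5/11/(4π)) = 0.19018827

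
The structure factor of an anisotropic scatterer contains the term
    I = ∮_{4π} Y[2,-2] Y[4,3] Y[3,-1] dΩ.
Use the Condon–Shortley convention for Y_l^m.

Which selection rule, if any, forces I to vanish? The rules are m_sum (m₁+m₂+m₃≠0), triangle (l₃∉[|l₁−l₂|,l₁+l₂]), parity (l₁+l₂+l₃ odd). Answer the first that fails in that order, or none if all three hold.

azimuthal sum: -2 + 3 − 1 = 0  ✓
2 ≤ 3 ≤ 6 (triangle on l)  ✓
L = 2 + 4 + 3 = 9 (odd)  ✗

parity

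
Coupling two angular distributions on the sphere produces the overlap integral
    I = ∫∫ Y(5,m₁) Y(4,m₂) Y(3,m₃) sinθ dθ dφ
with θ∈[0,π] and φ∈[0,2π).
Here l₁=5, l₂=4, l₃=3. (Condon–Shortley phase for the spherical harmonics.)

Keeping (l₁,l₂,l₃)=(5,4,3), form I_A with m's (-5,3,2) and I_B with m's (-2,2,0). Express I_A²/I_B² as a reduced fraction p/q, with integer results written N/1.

Shared (l₁,l₂,l₃)=(5,4,3): N and (l;000)² cancel in I_A²/I_B².
A: Δ = 6!·4!·2!/13! = 1/180180; Racah Σ t=6..6: t=6:+1/17280 = 1/17280; ⇒ 3j(5 4 3; -5 3 2)² = 35/858, sgn -1
B: Δ = 6!·4!·2!/13! = 1/180180; Racah Σ t=4..6: t=4:+1/576 t=5:−1/480 t=6:+1/8640 = -1/4320; ⇒ 3j(5 4 3; -2 2 0)² = 1/2145, sgn +1
I_A²/I_B² = (35/858)/(1/2145) = 175/2

175/2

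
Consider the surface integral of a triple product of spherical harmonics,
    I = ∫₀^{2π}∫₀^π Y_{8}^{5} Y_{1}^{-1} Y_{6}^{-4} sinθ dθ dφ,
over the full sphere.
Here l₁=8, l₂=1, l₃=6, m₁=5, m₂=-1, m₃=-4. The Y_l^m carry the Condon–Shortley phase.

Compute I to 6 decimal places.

triangle: need 7≤l₃≤9, have 6; I=0

0.000000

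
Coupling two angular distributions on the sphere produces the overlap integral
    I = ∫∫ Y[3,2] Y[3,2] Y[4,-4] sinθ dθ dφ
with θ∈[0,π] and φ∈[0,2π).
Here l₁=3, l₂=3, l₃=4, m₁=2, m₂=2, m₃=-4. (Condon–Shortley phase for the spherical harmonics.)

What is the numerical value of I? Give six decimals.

m-sum 0 ✓  L=10 even ✓  0≤4≤6 ✓
Π(2lᵢ+1) = 7×7×9 = 441
triangle coeff Δ(3,3,4) = 1/34650
Σ_t [0,2]: t=0:+1/72 t=1:−1/16 t=2:+1/72 = -5/144
(3j)²=2/77 [(3 3 4; 0 0 0)], sign=-1
Σ_t [1,1]: t=1:−1/576 = -1/576
(3j)²=5/99 [(3 3 4; 2 2 -4)], sign=-1
⇒ 4πI² = 70/121
I = (+1)√(70/121/(4π)) = 0.21456131

0.214561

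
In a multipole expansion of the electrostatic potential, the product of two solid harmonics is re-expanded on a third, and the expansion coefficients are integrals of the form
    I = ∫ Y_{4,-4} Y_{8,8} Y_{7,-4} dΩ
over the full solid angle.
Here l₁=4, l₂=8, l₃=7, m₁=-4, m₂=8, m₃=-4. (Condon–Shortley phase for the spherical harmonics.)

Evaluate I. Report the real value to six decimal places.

Σlᵢ=19 odd — θ-integrand is odd under cosθ→−cosθ; I=0

0.000000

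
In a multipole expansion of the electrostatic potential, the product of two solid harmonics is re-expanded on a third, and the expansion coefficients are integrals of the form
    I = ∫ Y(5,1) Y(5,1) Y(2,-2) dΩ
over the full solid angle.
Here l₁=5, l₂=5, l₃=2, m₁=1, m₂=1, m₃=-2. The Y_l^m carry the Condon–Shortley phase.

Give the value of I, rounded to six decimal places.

0.198089

Checks pass: Σm=0; 12 even; l₃=2∈[0,10].
(2·5+1)(2·5+1)(2·2+1) = 605
Δ: 8! 2! 2! / 13! → 1/38610
sum: t=3:−1/2880 t=4:+1/576 t=5:−1/2880 = 1/960
3j²(5 5 2; 0 0 0) = Δ·Π!·Σ² = 10/429  (sign +1)
sum: t=4:+1/2304 = 1/2304
3j²(5 5 2; 1 1 -2) = Δ·Π!·Σ² = 5/143  (sign +1)
combine: 4πI² = 605·10/429·5/143 = 250/507
take √, sign +1: I = 0.19808933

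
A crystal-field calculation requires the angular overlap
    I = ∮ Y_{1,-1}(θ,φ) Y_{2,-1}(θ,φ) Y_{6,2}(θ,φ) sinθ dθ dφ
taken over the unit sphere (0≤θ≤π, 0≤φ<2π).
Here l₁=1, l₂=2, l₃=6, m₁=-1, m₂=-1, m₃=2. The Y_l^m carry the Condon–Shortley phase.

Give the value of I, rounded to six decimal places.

0.000000

triangle: need 1≤l₃≤3, have 6; I=0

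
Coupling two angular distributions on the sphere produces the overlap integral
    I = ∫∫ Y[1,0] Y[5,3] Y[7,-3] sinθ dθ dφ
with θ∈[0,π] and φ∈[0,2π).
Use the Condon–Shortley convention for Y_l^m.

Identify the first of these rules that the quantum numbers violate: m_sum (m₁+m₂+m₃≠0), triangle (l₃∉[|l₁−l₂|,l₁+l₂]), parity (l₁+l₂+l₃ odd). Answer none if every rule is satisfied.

triangle

Σmᵢ = 0  ✓
l₃∈[|l₁−l₂|,l₁+l₂]=[4,6], have l₃=7  ✗
Σlᵢ = 13 ⇒ odd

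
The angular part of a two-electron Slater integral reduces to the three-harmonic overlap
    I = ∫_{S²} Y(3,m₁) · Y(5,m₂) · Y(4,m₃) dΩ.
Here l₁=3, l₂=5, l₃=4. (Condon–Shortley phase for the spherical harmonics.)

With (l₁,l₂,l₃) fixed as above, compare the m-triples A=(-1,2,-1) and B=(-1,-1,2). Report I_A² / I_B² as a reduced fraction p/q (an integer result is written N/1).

Same 3,5,4: normalisation and zero-m 3j drop out of the ratio.
A: Δ: 4! 2! 6! / 13! → 1/180180; sum: t=2:+1/960 t=3:−1/288 t=4:+1/1728 = -1/540; 3j²(3 5 4; -1 2 -1) = Δ·Π!·Σ² = 128/6435  (sign +1)
B: Δ: 4! 2! 6! / 13! → 1/180180; sum: t=2:+1/384 t=3:−1/720 t=4:+1/34560 = 43/34560; 3j²(3 5 4; -1 -1 2) = Δ·Π!·Σ² = 1849/180180  (sign +1)
I_A²/I_B² = (128/6435)/(1849/180180) = 3584/1849

3584/1849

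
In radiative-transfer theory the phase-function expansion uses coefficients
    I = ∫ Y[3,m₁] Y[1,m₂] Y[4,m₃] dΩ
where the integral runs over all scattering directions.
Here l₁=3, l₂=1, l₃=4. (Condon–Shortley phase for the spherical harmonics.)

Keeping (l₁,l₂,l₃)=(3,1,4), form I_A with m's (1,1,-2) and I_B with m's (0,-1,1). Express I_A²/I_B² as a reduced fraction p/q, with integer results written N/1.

Same 3,1,4: normalisation and zero-m 3j drop out of the ratio.
A: Δ: 0! 6! 2! / 9! → 1/252; sum: t=0:+1/96 = 1/96; 3j²(3 1 4; 1 1 -2) = Δ·Π!·Σ² = 5/84  (sign +1)
B: Δ: 0! 6! 2! / 9! → 1/252; sum: t=0:+1/72 = 1/72; 3j²(3 1 4; 0 -1 1) = Δ·Π!·Σ² = 5/126  (sign -1)
I_A²/I_B² = (5/84)/(5/126) = 3/2

3/2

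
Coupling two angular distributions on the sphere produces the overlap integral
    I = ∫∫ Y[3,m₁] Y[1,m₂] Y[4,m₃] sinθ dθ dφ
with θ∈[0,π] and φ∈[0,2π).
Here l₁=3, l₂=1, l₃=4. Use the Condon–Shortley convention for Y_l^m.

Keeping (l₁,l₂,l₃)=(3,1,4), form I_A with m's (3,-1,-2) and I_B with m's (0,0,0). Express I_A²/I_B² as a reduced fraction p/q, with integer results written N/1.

Shared (l₁,l₂,l₃)=(3,1,4): N and (l;000)² cancel in I_A²/I_B².
A: Δ = 0!·6!·2!/9! = 1/252; Racah Σ t=0..0: t=0:+1/1440 = 1/1440; ⇒ 3j(3 1 4; 3 -1 -2)² = 1/252, sgn +1
B: Δ = 0!·6!·2!/9! = 1/252; Racah Σ t=0..0: t=0:+1/36 = 1/36; ⇒ 3j(3 1 4; 0 0 0)² = 4/63, sgn +1
I_A²/I_B² = (1/252)/(4/63) = 1/16

1/16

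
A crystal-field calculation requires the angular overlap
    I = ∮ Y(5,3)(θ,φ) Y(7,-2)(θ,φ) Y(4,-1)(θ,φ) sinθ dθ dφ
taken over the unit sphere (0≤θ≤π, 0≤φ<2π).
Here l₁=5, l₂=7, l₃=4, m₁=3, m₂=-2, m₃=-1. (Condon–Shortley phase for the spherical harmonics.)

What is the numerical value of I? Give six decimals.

-0.140275

Checks pass: Σm=0; 16 even; l₃=4∈[2,12].
(2·5+1)(2·7+1)(2·4+1) = 1485
Δ: 8! 2! 6! / 17! → 1/6126120
sum: t=3:−1/69120 t=4:+1/20736 t=5:−1/69120 = 1/51840
3j²(5 7 4; 0 0 0) = Δ·Π!·Σ² = 280/21879  (sign +1)
sum: t=0:+1/9676800 t=1:−1/241920 t=2:+1/103680 = 163/29030400
3j²(5 7 4; 3 -2 -1) = Δ·Π!·Σ² = 26569/2042040  (sign -1)
combine: 4πI² = 1485·280/21879·26569/2042040 = 132845/537251
take √, sign -1: I = -0.14027461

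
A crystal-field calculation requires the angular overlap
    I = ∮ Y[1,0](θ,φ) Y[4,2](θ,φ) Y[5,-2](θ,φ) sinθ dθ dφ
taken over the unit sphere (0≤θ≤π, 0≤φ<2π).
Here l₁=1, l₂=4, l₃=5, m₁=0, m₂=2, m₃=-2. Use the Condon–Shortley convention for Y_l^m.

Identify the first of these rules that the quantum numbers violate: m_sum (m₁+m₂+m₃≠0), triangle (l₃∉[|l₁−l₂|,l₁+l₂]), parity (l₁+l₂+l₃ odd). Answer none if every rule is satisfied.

Σmᵢ = 0  ✓
l₃∈[|l₁−l₂|,l₁+l₂]=[3,5], have l₃=5  ✓
Σlᵢ = 10 ⇒ even  ✓

none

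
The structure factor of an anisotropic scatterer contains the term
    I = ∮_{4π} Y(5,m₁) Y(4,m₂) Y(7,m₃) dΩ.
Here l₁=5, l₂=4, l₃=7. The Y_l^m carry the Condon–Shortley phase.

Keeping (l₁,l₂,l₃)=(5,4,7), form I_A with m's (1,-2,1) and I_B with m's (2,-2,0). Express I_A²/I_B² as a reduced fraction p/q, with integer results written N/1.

Shared (l₁,l₂,l₃)=(5,4,7): N and (l;000)² cancel in I_A²/I_B².
A: Δ = 2!·8!·6!/17! = 1/6126120; Racah Σ t=0..2: t=0:+1/55296 t=1:−1/86400 t=2:+1/2073600 = 29/4147200; ⇒ 3j(5 4 7; 1 -2 1)² = 841/145860, sgn +1
B: Δ = 2!·8!·6!/17! = 1/6126120; Racah Σ t=0..2: t=0:+1/69120 t=1:−1/172800 t=2:+1/7257600 = 1/113400; ⇒ 3j(5 4 7; 2 -2 0)² = 512/36465, sgn -1
I_A²/I_B² = (841/145860)/(512/36465) = 841/2048

841/2048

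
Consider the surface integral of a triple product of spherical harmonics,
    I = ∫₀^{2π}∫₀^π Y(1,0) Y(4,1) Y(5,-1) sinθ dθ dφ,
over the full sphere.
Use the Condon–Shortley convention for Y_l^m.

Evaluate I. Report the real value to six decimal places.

Rules hold: Σm=0, L=10 even, 3≤5≤5.
N = 3·9·11 = 297
Δ = 0!·2!·8!/11! = 1/495
Racah Σ t=0..0: t=0:+1/576 = 1/576
⇒ 3j(1 4 5; 0 0 0)² = 5/99, sgn -1
Racah Σ t=0..0: t=0:+1/720 = 1/720
⇒ 3j(1 4 5; 0 1 -1)² = 8/165, sgn +1
4πI² = N·(3j₀)²·(3jₘ)² = 8/11
I = -1·√(0.727273/4π) = -0.24057125

-0.240571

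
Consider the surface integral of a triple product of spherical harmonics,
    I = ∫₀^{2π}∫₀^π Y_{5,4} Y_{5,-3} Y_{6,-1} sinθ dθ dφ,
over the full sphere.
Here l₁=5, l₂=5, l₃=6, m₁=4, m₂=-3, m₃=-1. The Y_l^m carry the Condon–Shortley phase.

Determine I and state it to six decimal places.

-0.154663

m-sum 0 ✓  L=16 even ✓  0≤6≤10 ✓
Π(2lᵢ+1) = 11×11×13 = 1573
triangle coeff Δ(5,5,6) = 1/28588560
Σ_t [0,4]: t=0:+1/345600 t=1:−1/13824 t=2:+1/5184 t=3:−1/13824 t=4:+1/345600 = 7/129600
(3j)²=80/7293 [(5 5 6; 0 0 0)], sign=+1
Σ_t [0,1]: t=0:+1/138240 t=1:−1/518400 = 11/2073600
(3j)²=77/4420 [(5 5 6; 4 -3 -1)], sign=-1
⇒ 4πI² = 3388/11271
I = (-1)√(3388/11271/(4π)) = -0.15466268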